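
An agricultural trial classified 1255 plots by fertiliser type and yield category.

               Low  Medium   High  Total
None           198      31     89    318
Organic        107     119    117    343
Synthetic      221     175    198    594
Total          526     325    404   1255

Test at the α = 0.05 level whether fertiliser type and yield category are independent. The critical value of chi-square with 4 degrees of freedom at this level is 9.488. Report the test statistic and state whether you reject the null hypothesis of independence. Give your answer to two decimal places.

Grand total N = 1255.
Expected counts (row total × column total / N):
  None, Low: 318×526/1255 = 133.281
  None, Medium: 318×325/1255 = 82.351
  None, High: 318×404/1255 = 102.368
  Organic, Low: 343×526/1255 = 143.759
  Organic, Medium: 343×325/1255 = 88.825
  Organic, High: 343×404/1255 = 110.416
  Synthetic, Low: 594×526/1255 = 248.959
  Synthetic, Medium: 594×325/1255 = 153.825
  Synthetic, High: 594×404/1255 = 191.216
Contributions (O − E)²/E:
  (198 − 133.281)²/133.281 = 31.4265
  (31 − 82.351)²/82.351 = 32.0206
  (89 − 102.368)²/102.368 = 1.7457
  (107 − 143.759)²/143.759 = 9.3992
  (119 − 88.825)²/88.825 = 10.2508
  (117 − 110.416)²/110.416 = 0.3926
  (221 − 248.959)²/248.959 = 3.1399
  (175 − 153.825)²/153.825 = 2.9149
  (198 − 191.216)²/191.216 = 0.2407
χ² = 31.4265 + 32.0206 + 1.7457 + 9.3992 + 10.2508 + 0.3926 + 3.1399 + 2.9149 + 0.2407 = 91.53
df = (3−1)(3−1) = 4. Since 91.53 > 9.488, reject the null hypothesis of independence at α = 0.05.

91.53; reject H₀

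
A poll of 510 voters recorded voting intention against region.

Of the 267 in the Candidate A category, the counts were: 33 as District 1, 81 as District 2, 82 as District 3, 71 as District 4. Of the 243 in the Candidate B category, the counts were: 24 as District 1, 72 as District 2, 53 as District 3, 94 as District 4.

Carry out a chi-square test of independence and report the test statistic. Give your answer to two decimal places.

10.28

Row totals: 267, 243. Column totals: 57, 153, 135, 165. Grand total N = 510.
Expected counts (row total × column total / N):
  Candidate A, District 1: 267×57/510 = 29.841
  Candidate A, District 2: 267×153/510 = 80.100
  Candidate A, District 3: 267×135/510 = 70.676
  Candidate A, District 4: 267×165/510 = 86.382
  Candidate B, District 1: 243×57/510 = 27.159
  Candidate B, District 2: 243×153/510 = 72.900
  Candidate B, District 3: 243×135/510 = 64.324
  Candidate B, District 4: 243×165/510 = 78.618
Contributions (O − E)²/E:
  (33 − 29.841)²/29.841 = 0.3344
  (81 − 80.100)²/80.100 = 0.0101
  (82 − 70.676)²/70.676 = 1.8144
  (71 − 86.382)²/86.382 = 2.7391
  (24 − 27.159)²/27.159 = 0.3674
  (72 − 72.900)²/72.900 = 0.0111
  (53 − 64.324)²/64.324 = 1.9935
  (94 − 78.618)²/78.618 = 3.0096
χ² = 0.3344 + 0.0101 + 1.8144 + 2.7391 + 0.3674 + 0.0111 + 1.9935 + 3.0096 = 10.28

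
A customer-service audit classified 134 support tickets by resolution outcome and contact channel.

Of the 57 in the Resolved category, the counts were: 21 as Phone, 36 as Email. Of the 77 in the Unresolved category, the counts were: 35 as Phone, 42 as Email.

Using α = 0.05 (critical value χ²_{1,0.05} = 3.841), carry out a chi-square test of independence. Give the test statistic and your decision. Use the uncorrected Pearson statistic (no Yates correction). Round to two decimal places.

Row totals: 57, 77. Column totals: 56, 78. Grand total N = 134.
Expected counts (row total × column total / N):
  Resolved, Phone: 57×56/134 = 23.821
  Resolved, Email: 57×78/134 = 33.179
  Unresolved, Phone: 77×56/134 = 32.179
  Unresolved, Email: 77×78/134 = 44.821
Contributions (O − E)²/E:
  (21 − 23.821)²/23.821 = 0.3341
  (36 − 33.179)²/33.179 = 0.2399
  (35 − 32.179)²/32.179 = 0.2473
  (42 − 44.821)²/44.821 = 0.1776
χ² = 0.3341 + 0.2399 + 0.2473 + 0.1776 = 1.00
df = (2−1)(2−1) = 1. Since 1.00 < 3.841, fail to reject the null hypothesis of independence at α = 0.05.

1.00; fail to reject H₀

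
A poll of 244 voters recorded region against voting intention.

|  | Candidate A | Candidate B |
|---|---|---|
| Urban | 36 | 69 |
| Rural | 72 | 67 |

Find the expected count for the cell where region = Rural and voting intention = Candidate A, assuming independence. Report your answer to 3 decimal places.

Row total (Rural) = 139; column total (Candidate A) = 108; grand total N = 244.
Expected count = (row total × column total) / N = 139 × 108 / 244 = 61.525.

61.525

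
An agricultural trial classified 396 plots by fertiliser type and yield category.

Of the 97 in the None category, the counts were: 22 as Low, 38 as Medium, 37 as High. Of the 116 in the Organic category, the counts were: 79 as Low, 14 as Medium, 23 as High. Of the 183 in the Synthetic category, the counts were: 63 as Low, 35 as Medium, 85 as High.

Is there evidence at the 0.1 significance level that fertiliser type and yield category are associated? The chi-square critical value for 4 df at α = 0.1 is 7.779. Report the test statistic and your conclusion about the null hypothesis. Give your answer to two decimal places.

Row totals: 97, 116, 183. Column totals: 164, 87, 145. Grand total N = 396.
Expected counts (row total × column total / N):
  None, Low: 97×164/396 = 40.172
  None, Medium: 97×87/396 = 21.311
  None, High: 97×145/396 = 35.518
  Organic, Low: 116×164/396 = 48.040
  Organic, Medium: 116×87/396 = 25.485
  Organic, High: 116×145/396 = 42.475
  Synthetic, Low: 183×164/396 = 75.788
  Synthetic, Medium: 183×87/396 = 40.205
  Synthetic, High: 183×145/396 = 67.008
Contributions (O − E)²/E:
  (22 − 40.172)²/40.172 = 8.2202
  (38 − 21.311)²/21.311 = 13.0694
  (37 − 35.518)²/35.518 = 0.0618
  (79 − 48.040)²/48.040 = 19.9526
  (14 − 25.485)²/25.485 = 5.1758
  (23 − 42.475)²/42.475 = 8.9294
  (63 − 75.788)²/75.788 = 2.1578
  (35 − 40.205)²/40.205 = 0.6738
  (85 − 67.008)²/67.008 = 4.8309
χ² = 8.2202 + 13.0694 + 0.0618 + 19.9526 + 5.1758 + 8.9294 + 2.1578 + 0.6738 + 4.8309 = 63.07
df = (3−1)(3−1) = 4. Since 63.07 > 7.779, reject the null hypothesis of independence at α = 0.1.

63.07; reject H₀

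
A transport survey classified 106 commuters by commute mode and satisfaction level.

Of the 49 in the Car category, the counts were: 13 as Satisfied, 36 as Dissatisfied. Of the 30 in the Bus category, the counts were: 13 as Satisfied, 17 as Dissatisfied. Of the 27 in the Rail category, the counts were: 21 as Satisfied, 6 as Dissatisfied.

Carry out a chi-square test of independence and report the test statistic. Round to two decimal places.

Row totals: 49, 30, 27. Column totals: 47, 59. Grand total N = 106.
Expected counts (row total × column total / N):
  Car, Satisfied: 49×47/106 = 21.726
  Car, Dissatisfied: 49×59/106 = 27.274
  Bus, Satisfied: 30×47/106 = 13.302
  Bus, Dissatisfied: 30×59/106 = 16.698
  Rail, Satisfied: 27×47/106 = 11.972
  Rail, Dissatisfied: 27×59/106 = 15.028
Contributions (O − E)²/E:
  (13 − 21.726)²/21.726 = 3.5047
  (36 − 27.274)²/27.274 = 2.7918
  (13 − 13.302)²/13.302 = 0.0069
  (17 − 16.698)²/16.698 = 0.0055
  (21 − 11.972)²/11.972 = 6.8080
  (6 − 15.028)²/15.028 = 5.4235
χ² = 3.5047 + 2.7918 + 0.0069 + 0.0055 + 6.8080 + 5.4235 = 18.54

18.54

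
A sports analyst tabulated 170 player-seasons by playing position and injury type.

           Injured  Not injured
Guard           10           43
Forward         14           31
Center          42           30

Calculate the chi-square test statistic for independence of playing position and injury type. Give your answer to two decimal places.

Row totals: 53, 45, 72. Column totals: 66, 104. Grand total N = 170.
Expected counts (row total × column total / N):
  Guard, Injured: 53×66/170 = 20.576
  Guard, Not injured: 53×104/170 = 32.424
  Forward, Injured: 45×66/170 = 17.471
  Forward, Not injured: 45×104/170 = 27.529
  Center, Injured: 72×66/170 = 27.953
  Center, Not injured: 72×104/170 = 44.047
Contributions (O − E)²/E:
  (10 − 20.576)²/20.576 = 5.4360
  (43 − 32.424)²/32.424 = 3.4497
  (14 − 17.471)²/17.471 = 0.6896
  (31 − 27.529)²/27.529 = 0.4376
  (42 − 27.953)²/27.953 = 7.0589
  (30 − 44.047)²/44.047 = 4.4797
χ² = 5.4360 + 3.4497 + 0.6896 + 0.4376 + 7.0589 + 4.4797 = 21.55

21.55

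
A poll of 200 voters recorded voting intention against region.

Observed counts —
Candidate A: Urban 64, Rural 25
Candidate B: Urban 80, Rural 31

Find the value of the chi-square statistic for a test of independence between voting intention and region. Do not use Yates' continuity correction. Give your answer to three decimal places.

Row totals: 89, 111. Column totals: 144, 56. Grand total N = 200.
Expected counts (row total × column total / N):
  Candidate A, Urban: 89×144/200 = 64.0800
  Candidate A, Rural: 89×56/200 = 24.9200
  Candidate B, Urban: 111×144/200 = 79.9200
  Candidate B, Rural: 111×56/200 = 31.0800
Contributions (O − E)²/E:
  (64 − 64.0800)²/64.0800 = 0.0001
  (25 − 24.9200)²/24.9200 = 0.0003
  (80 − 79.9200)²/79.9200 = 0.0001
  (31 − 31.0800)²/31.0800 = 0.0002
χ² = 0.0001 + 0.0003 + 0.0001 + 0.0002 = 0.001

0.001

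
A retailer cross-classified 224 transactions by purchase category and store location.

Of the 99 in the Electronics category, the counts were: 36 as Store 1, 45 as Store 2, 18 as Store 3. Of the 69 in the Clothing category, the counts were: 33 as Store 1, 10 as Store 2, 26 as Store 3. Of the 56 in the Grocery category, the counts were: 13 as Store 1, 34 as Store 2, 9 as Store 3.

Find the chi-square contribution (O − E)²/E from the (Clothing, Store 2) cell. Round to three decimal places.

Row total (Clothing) = 69; column total (Store 2) = 89; N = 224.
Expected count E = 69 × 89 / 224 = 27.41518.
Contribution = (O − E)²/E = (10 − 27.41518)² / 27.41518 = 11.063.

11.063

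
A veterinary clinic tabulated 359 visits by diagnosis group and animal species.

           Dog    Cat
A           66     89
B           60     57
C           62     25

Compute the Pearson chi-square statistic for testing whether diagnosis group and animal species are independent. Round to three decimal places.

18.462

Row totals: 155, 117, 87. Column totals: 188, 171. Grand total N = 359.
Expected counts (row total × column total / N):
  A, Dog: 155×188/359 = 81.1699
  A, Cat: 155×171/359 = 73.8301
  B, Dog: 117×188/359 = 61.2702
  B, Cat: 117×171/359 = 55.7298
  C, Dog: 87×188/359 = 45.5599
  C, Cat: 87×171/359 = 41.4401
Contributions (O − E)²/E:
  (66 − 81.1699)²/81.1699 = 2.8351
  (89 − 73.8301)²/73.8301 = 3.1170
  (60 − 61.2702)²/61.2702 = 0.0263
  (57 − 55.7298)²/55.7298 = 0.0290
  (62 − 45.5599)²/45.5599 = 5.9323
  (25 − 41.4401)²/41.4401 = 6.5221
χ² = 2.8351 + 3.1170 + 0.0263 + 0.0290 + 5.9323 + 6.5221 = 18.462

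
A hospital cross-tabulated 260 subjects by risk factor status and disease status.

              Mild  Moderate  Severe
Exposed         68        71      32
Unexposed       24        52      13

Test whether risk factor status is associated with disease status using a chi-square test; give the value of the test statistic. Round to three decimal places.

6.817

Row totals: 171, 89. Column totals: 92, 123, 45. Grand total N = 260.
Expected counts (row total × column total / N):
  Exposed, Mild: 171×92/260 = 60.5077
  Exposed, Moderate: 171×123/260 = 80.8962
  Exposed, Severe: 171×45/260 = 29.5962
  Unexposed, Mild: 89×92/260 = 31.4923
  Unexposed, Moderate: 89×123/260 = 42.1038
  Unexposed, Severe: 89×45/260 = 15.4038
Contributions (O − E)²/E:
  (68 − 60.5077)²/60.5077 = 0.9277
  (71 − 80.8962)²/80.8962 = 1.2106
  (32 − 29.5962)²/29.5962 = 0.1952
  (24 − 31.4923)²/31.4923 = 1.7825
  (52 − 42.1038)²/42.1038 = 2.3260
  (13 − 15.4038)²/15.4038 = 0.3751
χ² = 0.9277 + 1.2106 + 0.1952 + 1.7825 + 2.3260 + 0.3751 = 6.817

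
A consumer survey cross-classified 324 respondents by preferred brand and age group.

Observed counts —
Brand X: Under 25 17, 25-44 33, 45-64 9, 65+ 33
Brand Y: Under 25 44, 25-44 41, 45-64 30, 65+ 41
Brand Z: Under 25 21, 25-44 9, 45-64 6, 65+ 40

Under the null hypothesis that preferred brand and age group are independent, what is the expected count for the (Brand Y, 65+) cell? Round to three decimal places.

54.889

Row total (Brand Y) = 156; column total (65+) = 114; grand total N = 324.
Expected count = (row total × column total) / N = 156 × 114 / 324 = 54.889.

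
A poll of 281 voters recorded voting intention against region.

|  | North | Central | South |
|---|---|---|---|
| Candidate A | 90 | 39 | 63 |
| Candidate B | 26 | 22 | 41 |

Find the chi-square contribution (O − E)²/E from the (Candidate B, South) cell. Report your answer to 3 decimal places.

Row total (Candidate B) = 89; column total (South) = 104; N = 281.
Expected count E = 89 × 104 / 281 = 32.9395.
Contribution = (O − E)²/E = (41 − 32.9395)² / 32.9395 = 1.972.

1.972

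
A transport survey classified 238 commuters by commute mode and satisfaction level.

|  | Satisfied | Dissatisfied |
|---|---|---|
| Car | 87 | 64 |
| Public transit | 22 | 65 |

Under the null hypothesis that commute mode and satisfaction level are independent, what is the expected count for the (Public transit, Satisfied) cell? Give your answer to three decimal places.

Row total (Public transit) = 87; column total (Satisfied) = 109; grand total N = 238.
Expected count = (row total × column total) / N = 87 × 109 / 238 = 39.845.

39.845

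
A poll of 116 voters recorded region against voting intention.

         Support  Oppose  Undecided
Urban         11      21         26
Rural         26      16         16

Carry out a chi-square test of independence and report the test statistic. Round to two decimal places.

Row totals: 58, 58. Column totals: 37, 37, 42. Grand total N = 116.
Expected counts (row total × column total / N):
  Urban, Support: 58×37/116 = 18.500
  Urban, Oppose: 58×37/116 = 18.500
  Urban, Undecided: 58×42/116 = 21.000
  Rural, Support: 58×37/116 = 18.500
  Rural, Oppose: 58×37/116 = 18.500
  Rural, Undecided: 58×42/116 = 21.000
Contributions (O − E)²/E:
  (11 − 18.500)²/18.500 = 3.0405
  (21 − 18.500)²/18.500 = 0.3378
  (26 − 21.000)²/21.000 = 1.1905
  (26 − 18.500)²/18.500 = 3.0405
  (16 − 18.500)²/18.500 = 0.3378
  (16 − 21.000)²/21.000 = 1.1905
χ² = 3.0405 + 0.3378 + 1.1905 + 3.0405 + 0.3378 + 1.1905 = 9.14

9.14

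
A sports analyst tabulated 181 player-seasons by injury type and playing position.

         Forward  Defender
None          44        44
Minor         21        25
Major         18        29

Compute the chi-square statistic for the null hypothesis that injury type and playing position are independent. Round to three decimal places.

1.691

Row totals: 88, 46, 47. Column totals: 83, 98. Grand total N = 181.
Expected counts (row total × column total / N):
  None, Forward: 88×83/181 = 40.3536
  None, Defender: 88×98/181 = 47.6464
  Minor, Forward: 46×83/181 = 21.0939
  Minor, Defender: 46×98/181 = 24.9061
  Major, Forward: 47×83/181 = 21.5525
  Major, Defender: 47×98/181 = 25.4475
Contributions (O − E)²/E:
  (44 − 40.3536)²/40.3536 = 0.3295
  (44 − 47.6464)²/47.6464 = 0.2791
  (21 − 21.0939)²/21.0939 = 0.0004
  (25 − 24.9061)²/24.9061 = 0.0004
  (18 − 21.5525)²/21.5525 = 0.5856
  (29 − 25.4475)²/25.4475 = 0.4959
χ² = 0.3295 + 0.2791 + 0.0004 + 0.0004 + 0.5856 + 0.4959 = 1.691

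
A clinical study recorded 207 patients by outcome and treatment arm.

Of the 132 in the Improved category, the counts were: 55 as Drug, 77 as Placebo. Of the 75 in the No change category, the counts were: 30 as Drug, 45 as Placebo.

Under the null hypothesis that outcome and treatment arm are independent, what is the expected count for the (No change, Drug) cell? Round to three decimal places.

30.797

Row total (No change) = 75; column total (Drug) = 85; grand total N = 207.
Expected count = (row total × column total) / N = 75 × 85 / 207 = 30.797.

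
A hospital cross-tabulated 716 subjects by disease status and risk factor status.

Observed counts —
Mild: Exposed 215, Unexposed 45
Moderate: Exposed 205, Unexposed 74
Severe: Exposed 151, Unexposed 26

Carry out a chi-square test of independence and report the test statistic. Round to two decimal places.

11.58

Row totals: 260, 279, 177. Column totals: 571, 145. Grand total N = 716.
Expected counts (row total × column total / N):
  Mild, Exposed: 260×571/716 = 207.346
  Mild, Unexposed: 260×145/716 = 52.654
  Moderate, Exposed: 279×571/716 = 222.499
  Moderate, Unexposed: 279×145/716 = 56.501
  Severe, Exposed: 177×571/716 = 141.155
  Severe, Unexposed: 177×145/716 = 35.845
Contributions (O − E)²/E:
  (215 − 207.346)²/207.346 = 0.2825
  (45 − 52.654)²/52.654 = 1.1126
  (205 − 222.499)²/222.499 = 1.3763
  (74 − 56.501)²/56.501 = 5.4196
  (151 − 141.155)²/141.155 = 0.6866
  (26 − 35.845)²/35.845 = 2.7040
χ² = 0.2825 + 1.1126 + 1.3763 + 5.4196 + 0.6866 + 2.7040 = 11.58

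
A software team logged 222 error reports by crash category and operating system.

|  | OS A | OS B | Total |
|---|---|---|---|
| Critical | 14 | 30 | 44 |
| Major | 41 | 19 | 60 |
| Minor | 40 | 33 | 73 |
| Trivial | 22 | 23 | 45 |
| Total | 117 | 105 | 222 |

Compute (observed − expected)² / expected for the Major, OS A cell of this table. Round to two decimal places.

2.78

Row total (Major) = 60; column total (OS A) = 117; N = 222.
Expected count E = 60 × 117 / 222 = 31.622.
Contribution = (O − E)²/E = (41 − 31.622)² / 31.622 = 2.78.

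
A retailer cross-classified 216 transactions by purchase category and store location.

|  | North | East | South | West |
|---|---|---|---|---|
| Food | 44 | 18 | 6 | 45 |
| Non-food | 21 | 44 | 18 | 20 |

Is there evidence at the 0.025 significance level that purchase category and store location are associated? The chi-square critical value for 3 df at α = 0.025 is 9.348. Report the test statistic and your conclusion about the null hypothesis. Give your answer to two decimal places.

34.27; reject H₀

Row totals: 113, 103. Column totals: 65, 62, 24, 65. Grand total N = 216.
Expected counts (row total × column total / N):
  Food, North: 113×65/216 = 34.005
  Food, East: 113×62/216 = 32.435
  Food, South: 113×24/216 = 12.556
  Food, West: 113×65/216 = 34.005
  Non-food, North: 103×65/216 = 30.995
  Non-food, East: 103×62/216 = 29.565
  Non-food, South: 103×24/216 = 11.444
  Non-food, West: 103×65/216 = 30.995
Contributions (O − E)²/E:
  (44 − 34.005)²/34.005 = 2.9378
  (18 − 32.435)²/32.435 = 6.4242
  (6 − 12.556)²/12.556 = 3.4232
  (45 − 34.005)²/34.005 = 3.5551
  (21 − 30.995)²/30.995 = 3.2231
  (44 − 29.565)²/29.565 = 7.0478
  (18 − 11.444)²/11.444 = 3.7558
  (20 − 30.995)²/30.995 = 3.9003
χ² = 2.9378 + 6.4242 + 3.4232 + 3.5551 + 3.2231 + 7.0478 + 3.7558 + 3.9003 = 34.27
df = (2−1)(4−1) = 3. Since 34.27 > 9.348, reject the null hypothesis of independence at α = 0.025.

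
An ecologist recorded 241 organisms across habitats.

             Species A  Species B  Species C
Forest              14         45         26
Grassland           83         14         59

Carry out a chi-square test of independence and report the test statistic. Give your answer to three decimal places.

Row totals: 85, 156. Column totals: 97, 59, 85. Grand total N = 241.
Expected counts (row total × column total / N):
  Forest, Species A: 85×97/241 = 34.2116
  Forest, Species B: 85×59/241 = 20.8091
  Forest, Species C: 85×85/241 = 29.9793
  Grassland, Species A: 156×97/241 = 62.7884
  Grassland, Species B: 156×59/241 = 38.1909
  Grassland, Species C: 156×85/241 = 55.0207
Contributions (O − E)²/E:
  (14 − 34.2116)²/34.2116 = 11.9407
  (45 − 20.8091)²/20.8091 = 28.1223
  (26 − 29.9793)²/29.9793 = 0.5282
  (83 − 62.7884)²/62.7884 = 6.5061
  (14 − 38.1909)²/38.1909 = 15.3230
  (59 − 55.0207)²/55.0207 = 0.2878
χ² = 11.9407 + 28.1223 + 0.5282 + 6.5061 + 15.3230 + 0.2878 = 62.708

62.708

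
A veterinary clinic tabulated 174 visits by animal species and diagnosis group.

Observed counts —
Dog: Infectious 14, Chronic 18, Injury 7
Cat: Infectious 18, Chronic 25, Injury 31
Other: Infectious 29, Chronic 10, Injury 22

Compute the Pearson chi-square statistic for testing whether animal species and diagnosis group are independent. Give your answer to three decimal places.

16.850

Row totals: 39, 74, 61. Column totals: 61, 53, 60. Grand total N = 174.
Expected counts (row total × column total / N):
  Dog, Infectious: 39×61/174 = 13.6724
  Dog, Chronic: 39×53/174 = 11.8793
  Dog, Injury: 39×60/174 = 13.4483
  Cat, Infectious: 74×61/174 = 25.9425
  Cat, Chronic: 74×53/174 = 22.5402
  Cat, Injury: 74×60/174 = 25.5172
  Other, Infectious: 61×61/174 = 21.3851
  Other, Chronic: 61×53/174 = 18.5805
  Other, Injury: 61×60/174 = 21.0345
Contributions (O − E)²/E:
  (14 − 13.6724)²/13.6724 = 0.0078
  (18 − 11.8793)²/11.8793 = 3.1536
  (7 − 13.4483)²/13.4483 = 3.0919
  (18 − 25.9425)²/25.9425 = 2.4317
  (25 − 22.5402)²/22.5402 = 0.2684
  (31 − 25.5172)²/25.5172 = 1.1781
  (29 − 21.3851)²/21.3851 = 2.7115
  (10 − 18.5805)²/18.5805 = 3.9625
  (22 − 21.0345)²/21.0345 = 0.0443
χ² = 0.0078 + 3.1536 + 3.0919 + 2.4317 + 0.2684 + 1.1781 + 2.7115 + 3.9625 + 0.0443 = 16.850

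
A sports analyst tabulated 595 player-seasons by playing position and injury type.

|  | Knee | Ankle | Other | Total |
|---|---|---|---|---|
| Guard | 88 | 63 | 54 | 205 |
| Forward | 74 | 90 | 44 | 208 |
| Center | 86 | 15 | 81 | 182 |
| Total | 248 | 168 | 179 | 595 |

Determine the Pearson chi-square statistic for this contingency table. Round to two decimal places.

Grand total N = 595.
Expected counts (row total × column total / N):
  Guard, Knee: 205×248/595 = 85.445
  Guard, Ankle: 205×168/595 = 57.882
  Guard, Other: 205×179/595 = 61.672
  Forward, Knee: 208×248/595 = 86.696
  Forward, Ankle: 208×168/595 = 58.729
  Forward, Other: 208×179/595 = 62.575
  Center, Knee: 182×248/595 = 75.859
  Center, Ankle: 182×168/595 = 51.388
  Center, Other: 182×179/595 = 54.753
Contributions (O − E)²/E:
  (88 − 85.445)²/85.445 = 0.0764
  (63 − 57.882)²/57.882 = 0.4525
  (54 − 61.672)²/61.672 = 0.9544
  (74 − 86.696)²/86.696 = 1.8592
  (90 − 58.729)²/58.729 = 16.6506
  (44 − 62.575)²/62.575 = 5.5139
  (86 − 75.859)²/75.859 = 1.3557
  (15 − 51.388)²/51.388 = 25.7665
  (81 − 54.753)²/54.753 = 12.5821
χ² = 0.0764 + 0.4525 + 0.9544 + 1.8592 + 16.6506 + 5.5139 + 1.3557 + 25.7665 + 12.5821 = 65.21

65.21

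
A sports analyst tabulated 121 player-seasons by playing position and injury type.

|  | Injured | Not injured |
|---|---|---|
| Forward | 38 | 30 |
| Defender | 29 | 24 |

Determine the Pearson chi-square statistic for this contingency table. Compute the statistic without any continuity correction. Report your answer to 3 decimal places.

Row totals: 68, 53. Column totals: 67, 54. Grand total N = 121.
Expected counts (row total × column total / N):
  Forward, Injured: 68×67/121 = 37.6529
  Forward, Not injured: 68×54/121 = 30.3471
  Defender, Injured: 53×67/121 = 29.3471
  Defender, Not injured: 53×54/121 = 23.6529
Contributions (O − E)²/E:
  (38 − 37.6529)²/37.6529 = 0.0032
  (30 − 30.3471)²/30.3471 = 0.0040
  (29 − 29.3471)²/29.3471 = 0.0041
  (24 − 23.6529)²/23.6529 = 0.0051
χ² = 0.0032 + 0.0040 + 0.0041 + 0.0051 = 0.016

0.016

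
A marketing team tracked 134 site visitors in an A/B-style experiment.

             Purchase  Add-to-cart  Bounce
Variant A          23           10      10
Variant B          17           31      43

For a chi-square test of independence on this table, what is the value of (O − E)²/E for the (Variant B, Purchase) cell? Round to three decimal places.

3.803

Row total (Variant B) = 91; column total (Purchase) = 40; N = 134.
Expected count E = 91 × 40 / 134 = 27.1642.
Contribution = (O − E)²/E = (17 − 27.1642)² / 27.1642 = 3.803.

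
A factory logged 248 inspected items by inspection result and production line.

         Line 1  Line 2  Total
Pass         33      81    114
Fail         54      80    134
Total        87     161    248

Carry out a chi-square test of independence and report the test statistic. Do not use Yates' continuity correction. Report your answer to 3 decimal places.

3.485

Grand total N = 248.
Expected counts (row total × column total / N):
  Pass, Line 1: 114×87/248 = 39.9919
  Pass, Line 2: 114×161/248 = 74.0081
  Fail, Line 1: 134×87/248 = 47.0081
  Fail, Line 2: 134×161/248 = 86.9919
Contributions (O − E)²/E:
  (33 − 39.9919)²/39.9919 = 1.2224
  (81 − 74.0081)²/74.0081 = 0.6606
  (54 − 47.0081)²/47.0081 = 1.0400
  (80 − 86.9919)²/86.9919 = 0.5620
χ² = 1.2224 + 0.6606 + 1.0400 + 0.5620 = 3.485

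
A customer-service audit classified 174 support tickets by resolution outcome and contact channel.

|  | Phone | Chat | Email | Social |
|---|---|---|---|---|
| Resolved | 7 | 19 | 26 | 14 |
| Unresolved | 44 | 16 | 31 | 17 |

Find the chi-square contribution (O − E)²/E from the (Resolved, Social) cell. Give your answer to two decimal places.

Row total (Resolved) = 66; column total (Social) = 31; N = 174.
Expected count E = 66 × 31 / 174 = 11.759.
Contribution = (O − E)²/E = (14 − 11.759)² / 11.759 = 0.43.

0.43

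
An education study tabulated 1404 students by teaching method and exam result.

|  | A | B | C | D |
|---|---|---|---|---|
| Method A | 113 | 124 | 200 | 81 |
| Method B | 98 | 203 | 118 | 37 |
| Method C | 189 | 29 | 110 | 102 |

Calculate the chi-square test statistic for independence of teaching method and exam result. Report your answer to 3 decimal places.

229.404

Row totals: 518, 456, 430. Column totals: 400, 356, 428, 220. Grand total N = 1404.
Expected counts (row total × column total / N):
  Method A, A: 518×400/1404 = 147.5783
  Method A, B: 518×356/1404 = 131.3447
  Method A, C: 518×428/1404 = 157.9088
  Method A, D: 518×220/1404 = 81.1681
  Method B, A: 456×400/1404 = 129.9145
  Method B, B: 456×356/1404 = 115.6239
  Method B, C: 456×428/1404 = 139.0085
  Method B, D: 456×220/1404 = 71.4530
  Method C, A: 430×400/1404 = 122.5071
  Method C, B: 430×356/1404 = 109.0313
  Method C, C: 430×428/1404 = 131.0826
  Method C, D: 430×220/1404 = 67.3789
Contributions (O − E)²/E:
  (113 − 147.5783)²/147.5783 = 8.1019
  (124 − 131.3447)²/131.3447 = 0.4107
  (200 − 157.9088)²/157.9088 = 11.2196
  (81 − 81.1681)²/81.1681 = 0.0003
  (98 − 129.9145)²/129.9145 = 7.8400
  (203 − 115.6239)²/115.6239 = 66.0295
  (118 − 139.0085)²/139.0085 = 3.1750
  (37 − 71.4530)²/71.4530 = 16.6124
  (189 − 122.5071)²/122.5071 = 36.0902
  (29 − 109.0313)²/109.0313 = 58.7447
  (110 − 131.0826)²/131.0826 = 3.3908
  (102 − 67.3789)²/67.3789 = 17.7893
χ² = 8.1019 + 0.4107 + 11.2196 + 0.0003 + 7.8400 + 66.0295 + 3.1750 + 16.6124 + 36.0902 + 58.7447 + 3.3908 + 17.7893 = 229.404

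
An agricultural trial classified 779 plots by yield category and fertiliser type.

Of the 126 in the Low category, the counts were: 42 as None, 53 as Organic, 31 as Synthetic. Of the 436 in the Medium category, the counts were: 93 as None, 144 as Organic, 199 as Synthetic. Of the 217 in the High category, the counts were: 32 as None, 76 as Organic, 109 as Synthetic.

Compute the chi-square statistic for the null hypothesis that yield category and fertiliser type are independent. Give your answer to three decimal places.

Row totals: 126, 436, 217. Column totals: 167, 273, 339. Grand total N = 779.
Expected counts (row total × column total / N):
  Low, None: 126×167/779 = 27.0116
  Low, Organic: 126×273/779 = 44.1566
  Low, Synthetic: 126×339/779 = 54.8318
  Medium, None: 436×167/779 = 93.4685
  Medium, Organic: 436×273/779 = 152.7959
  Medium, Synthetic: 436×339/779 = 189.7356
  High, None: 217×167/779 = 46.5199
  High, Organic: 217×273/779 = 76.0475
  High, Synthetic: 217×339/779 = 94.4326
Contributions (O − E)²/E:
  (42 − 27.0116)²/27.0116 = 8.3169
  (53 − 44.1566)²/44.1566 = 1.7711
  (31 − 54.8318)²/54.8318 = 10.3581
  (93 − 93.4685)²/93.4685 = 0.0023
  (144 − 152.7959)²/152.7959 = 0.5063
  (199 − 189.7356)²/189.7356 = 0.4524
  (32 − 46.5199)²/46.5199 = 4.5320
  (76 − 76.0475)²/76.0475 = 0.0000
  (109 − 94.4326)²/94.4326 = 2.2472
χ² = 8.3169 + 1.7711 + 10.3581 + 0.0023 + 0.5063 + 0.4524 + 4.5320 + 0.0000 + 2.2472 = 28.186

28.186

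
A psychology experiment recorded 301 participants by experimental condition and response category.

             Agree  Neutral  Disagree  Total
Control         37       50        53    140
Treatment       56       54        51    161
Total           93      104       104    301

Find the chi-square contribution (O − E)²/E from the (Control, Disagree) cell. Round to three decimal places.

Row total (Control) = 140; column total (Disagree) = 104; N = 301.
Expected count E = 140 × 104 / 301 = 48.3721.
Contribution = (O − E)²/E = (53 − 48.3721)² / 48.3721 = 0.443.

0.443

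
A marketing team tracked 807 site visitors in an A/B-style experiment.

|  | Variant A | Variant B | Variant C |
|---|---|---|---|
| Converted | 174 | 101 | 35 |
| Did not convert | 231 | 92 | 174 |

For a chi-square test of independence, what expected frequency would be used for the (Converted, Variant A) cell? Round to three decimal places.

155.576

Row total (Converted) = 310; column total (Variant A) = 405; grand total N = 807.
Expected count = (row total × column total) / N = 310 × 405 / 807 = 155.576.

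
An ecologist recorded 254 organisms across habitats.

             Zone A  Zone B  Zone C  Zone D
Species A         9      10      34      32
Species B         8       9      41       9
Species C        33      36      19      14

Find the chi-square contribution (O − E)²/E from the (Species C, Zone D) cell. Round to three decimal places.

Row total (Species C) = 102; column total (Zone D) = 55; N = 254.
Expected count E = 102 × 55 / 254 = 22.0866.
Contribution = (O − E)²/E = (14 − 22.0866)² / 22.0866 = 2.961.

2.961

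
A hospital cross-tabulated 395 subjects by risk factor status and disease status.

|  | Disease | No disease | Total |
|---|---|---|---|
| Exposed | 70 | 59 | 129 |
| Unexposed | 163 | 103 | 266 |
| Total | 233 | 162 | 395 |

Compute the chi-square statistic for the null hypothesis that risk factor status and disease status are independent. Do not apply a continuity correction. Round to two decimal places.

1.77

Grand total N = 395.
Expected counts (row total × column total / N):
  Exposed, Disease: 129×233/395 = 76.094
  Exposed, No disease: 129×162/395 = 52.906
  Unexposed, Disease: 266×233/395 = 156.906
  Unexposed, No disease: 266×162/395 = 109.094
Contributions (O − E)²/E:
  (70 − 76.094)²/76.094 = 0.4880
  (59 − 52.906)²/52.906 = 0.7019
  (163 − 156.906)²/156.906 = 0.2367
  (103 − 109.094)²/109.094 = 0.3404
χ² = 0.4880 + 0.7019 + 0.2367 + 0.3404 = 1.77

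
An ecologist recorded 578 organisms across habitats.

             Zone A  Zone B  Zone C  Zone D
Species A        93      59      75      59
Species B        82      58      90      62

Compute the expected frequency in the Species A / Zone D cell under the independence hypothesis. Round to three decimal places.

Row total (Species A) = 286; column total (Zone D) = 121; grand total N = 578.
Expected count = (row total × column total) / N = 286 × 121 / 578 = 59.872.

59.872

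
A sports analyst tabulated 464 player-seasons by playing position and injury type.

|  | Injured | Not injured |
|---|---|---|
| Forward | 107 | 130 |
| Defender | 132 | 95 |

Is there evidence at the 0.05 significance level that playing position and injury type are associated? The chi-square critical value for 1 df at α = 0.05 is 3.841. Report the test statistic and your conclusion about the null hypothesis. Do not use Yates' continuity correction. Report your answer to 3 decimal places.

Row totals: 237, 227. Column totals: 239, 225. Grand total N = 464.
Expected counts (row total × column total / N):
  Forward, Injured: 237×239/464 = 122.0754
  Forward, Not injured: 237×225/464 = 114.9246
  Defender, Injured: 227×239/464 = 116.9246
  Defender, Not injured: 227×225/464 = 110.0754
Contributions (O − E)²/E:
  (107 − 122.0754)²/122.0754 = 1.8617
  (130 − 114.9246)²/114.9246 = 1.9775
  (132 − 116.9246)²/116.9246 = 1.9437
  (95 − 110.0754)²/110.0754 = 2.0647
χ² = 1.8617 + 1.9775 + 1.9437 + 2.0647 = 7.848
df = (2−1)(2−1) = 1. Since 7.848 > 3.841, reject the null hypothesis of independence at α = 0.05.

7.848; reject H₀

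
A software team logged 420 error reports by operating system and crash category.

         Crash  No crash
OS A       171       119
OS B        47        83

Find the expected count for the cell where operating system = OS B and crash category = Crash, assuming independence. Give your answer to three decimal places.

Row total (OS B) = 130; column total (Crash) = 218; grand total N = 420.
Expected count = (row total × column total) / N = 130 × 218 / 420 = 67.476.

67.476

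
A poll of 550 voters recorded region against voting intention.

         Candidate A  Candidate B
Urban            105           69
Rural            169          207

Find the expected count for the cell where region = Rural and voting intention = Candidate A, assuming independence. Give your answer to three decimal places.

Row total (Rural) = 376; column total (Candidate A) = 274; grand total N = 550.
Expected count = (row total × column total) / N = 376 × 274 / 550 = 187.316.

187.316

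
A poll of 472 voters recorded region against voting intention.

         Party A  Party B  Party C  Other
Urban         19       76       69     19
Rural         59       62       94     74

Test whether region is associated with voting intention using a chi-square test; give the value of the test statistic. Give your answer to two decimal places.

Row totals: 183, 289. Column totals: 78, 138, 163, 93. Grand total N = 472.
Expected counts (row total × column total / N):
  Urban, Party A: 183×78/472 = 30.242
  Urban, Party B: 183×138/472 = 53.504
  Urban, Party C: 183×163/472 = 63.197
  Urban, Other: 183×93/472 = 36.057
  Rural, Party A: 289×78/472 = 47.758
  Rural, Party B: 289×138/472 = 84.496
  Rural, Party C: 289×163/472 = 99.803
  Rural, Other: 289×93/472 = 56.943
Contributions (O − E)²/E:
  (19 − 30.242)²/30.242 = 4.1790
  (76 − 53.504)²/53.504 = 9.4585
  (69 − 63.197)²/63.197 = 0.5329
  (19 − 36.057)²/36.057 = 8.0689
  (59 − 47.758)²/47.758 = 2.6463
  (62 − 84.496)²/84.496 = 5.9893
  (94 − 99.803)²/99.803 = 0.3374
  (74 − 56.943)²/56.943 = 5.1093
χ² = 4.1790 + 9.4585 + 0.5329 + 8.0689 + 2.6463 + 5.9893 + 0.3374 + 5.1093 = 36.32

36.32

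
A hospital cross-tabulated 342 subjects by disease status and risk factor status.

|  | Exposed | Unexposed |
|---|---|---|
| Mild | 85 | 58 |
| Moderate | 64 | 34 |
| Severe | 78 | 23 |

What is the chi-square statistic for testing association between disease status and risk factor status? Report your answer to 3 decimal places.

8.461

Row totals: 143, 98, 101. Column totals: 227, 115. Grand total N = 342.
Expected counts (row total × column total / N):
  Mild, Exposed: 143×227/342 = 94.9152
  Mild, Unexposed: 143×115/342 = 48.0848
  Moderate, Exposed: 98×227/342 = 65.0468
  Moderate, Unexposed: 98×115/342 = 32.9532
  Severe, Exposed: 101×227/342 = 67.0380
  Severe, Unexposed: 101×115/342 = 33.9620
Contributions (O − E)²/E:
  (85 − 94.9152)²/94.9152 = 1.0358
  (58 − 48.0848)²/48.0848 = 2.0445
  (64 − 65.0468)²/65.0468 = 0.0168
  (34 − 32.9532)²/32.9532 = 0.0333
  (78 − 67.0380)²/67.0380 = 1.7925
  (23 − 33.9620)²/33.9620 = 3.5382
χ² = 1.0358 + 2.0445 + 0.0168 + 0.0333 + 1.7925 + 3.5382 = 8.461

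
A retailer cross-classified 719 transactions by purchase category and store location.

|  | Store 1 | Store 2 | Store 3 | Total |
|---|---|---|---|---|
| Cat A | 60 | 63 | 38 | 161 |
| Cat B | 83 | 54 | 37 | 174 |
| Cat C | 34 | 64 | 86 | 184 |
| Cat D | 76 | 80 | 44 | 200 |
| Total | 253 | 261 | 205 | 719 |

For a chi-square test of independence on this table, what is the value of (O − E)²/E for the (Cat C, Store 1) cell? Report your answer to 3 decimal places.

14.600

Row total (Cat C) = 184; column total (Store 1) = 253; N = 719.
Expected count E = 184 × 253 / 719 = 64.74548.
Contribution = (O − E)²/E = (34 − 64.74548)² / 64.74548 = 14.600.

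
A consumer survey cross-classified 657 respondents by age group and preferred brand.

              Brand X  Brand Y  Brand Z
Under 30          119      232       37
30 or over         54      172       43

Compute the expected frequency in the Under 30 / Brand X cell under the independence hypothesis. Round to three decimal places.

Row total (Under 30) = 388; column total (Brand X) = 173; grand total N = 657.
Expected count = (row total × column total) / N = 388 × 173 / 657 = 102.167.

102.167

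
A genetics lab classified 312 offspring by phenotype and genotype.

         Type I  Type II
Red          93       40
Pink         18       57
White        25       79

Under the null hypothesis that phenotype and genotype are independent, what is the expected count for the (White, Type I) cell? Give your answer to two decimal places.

45.33

Row total (White) = 104; column total (Type I) = 136; grand total N = 312.
Expected count = (row total × column total) / N = 104 × 136 / 312 = 45.33.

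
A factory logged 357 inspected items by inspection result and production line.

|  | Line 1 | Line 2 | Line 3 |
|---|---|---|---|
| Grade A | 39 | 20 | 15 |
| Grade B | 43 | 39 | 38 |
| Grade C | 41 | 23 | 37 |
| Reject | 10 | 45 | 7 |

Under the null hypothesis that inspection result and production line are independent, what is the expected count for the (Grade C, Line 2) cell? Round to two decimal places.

Row total (Grade C) = 101; column total (Line 2) = 127; grand total N = 357.
Expected count = (row total × column total) / N = 101 × 127 / 357 = 35.93.

35.93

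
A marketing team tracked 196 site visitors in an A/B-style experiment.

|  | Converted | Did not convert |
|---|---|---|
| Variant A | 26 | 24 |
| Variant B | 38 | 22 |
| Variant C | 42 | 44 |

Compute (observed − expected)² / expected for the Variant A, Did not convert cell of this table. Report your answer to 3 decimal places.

0.047

Row total (Variant A) = 50; column total (Did not convert) = 90; N = 196.
Expected count E = 50 × 90 / 196 = 22.9592.
Contribution = (O − E)²/E = (24 − 22.9592)² / 22.9592 = 0.047.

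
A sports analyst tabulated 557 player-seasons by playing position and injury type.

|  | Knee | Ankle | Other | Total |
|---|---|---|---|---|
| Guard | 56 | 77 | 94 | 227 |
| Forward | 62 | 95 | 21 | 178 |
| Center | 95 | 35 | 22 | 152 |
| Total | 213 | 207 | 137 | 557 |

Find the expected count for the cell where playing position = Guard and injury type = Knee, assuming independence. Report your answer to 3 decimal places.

86.806

Row total (Guard) = 227; column total (Knee) = 213; grand total N = 557.
Expected count = (row total × column total) / N = 227 × 213 / 557 = 86.806.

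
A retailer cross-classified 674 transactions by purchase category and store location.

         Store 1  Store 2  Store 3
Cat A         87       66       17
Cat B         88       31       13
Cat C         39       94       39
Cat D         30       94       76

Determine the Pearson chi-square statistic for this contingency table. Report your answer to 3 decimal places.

140.886

Row totals: 170, 132, 172, 200. Column totals: 244, 285, 145. Grand total N = 674.
Expected counts (row total × column total / N):
  Cat A, Store 1: 170×244/674 = 61.5430
  Cat A, Store 2: 170×285/674 = 71.8843
  Cat A, Store 3: 170×145/674 = 36.5727
  Cat B, Store 1: 132×244/674 = 47.7864
  Cat B, Store 2: 132×285/674 = 55.8160
  Cat B, Store 3: 132×145/674 = 28.3976
  Cat C, Store 1: 172×244/674 = 62.2671
  Cat C, Store 2: 172×285/674 = 72.7300
  Cat C, Store 3: 172×145/674 = 37.0030
  Cat D, Store 1: 200×244/674 = 72.4036
  Cat D, Store 2: 200×285/674 = 84.5697
  Cat D, Store 3: 200×145/674 = 43.0267
Contributions (O − E)²/E:
  (87 − 61.5430)²/61.5430 = 10.5302
  (66 − 71.8843)²/71.8843 = 0.4817
  (17 − 36.5727)²/36.5727 = 10.4748
  (88 − 47.7864)²/47.7864 = 33.8409
  (31 − 55.8160)²/55.8160 = 11.0333
  (13 − 28.3976)²/28.3976 = 8.3488
  (39 − 62.2671)²/62.2671 = 8.6941
  (94 − 72.7300)²/72.7300 = 6.2204
  (39 − 37.0030)²/37.0030 = 0.1078
  (30 − 72.4036)²/72.4036 = 24.8339
  (94 − 84.5697)²/84.5697 = 1.0516
  (76 − 43.0267)²/43.0267 = 25.2689
χ² = 10.5302 + 0.4817 + 10.4748 + 33.8409 + 11.0333 + 8.3488 + 8.6941 + 6.2204 + 0.1078 + 24.8339 + 1.0516 + 25.2689 = 140.886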